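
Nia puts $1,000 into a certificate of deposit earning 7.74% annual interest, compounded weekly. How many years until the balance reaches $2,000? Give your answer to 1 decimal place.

(1 + 0.00148846)^(52t) = 2,000/1,000 = 2.
52t·ln(1 + 0.00148846) = ln(2); 52t = 0.69315/0.00148735 ≈ 466.0268.
t ≈ 8.9621 years.

9.0 years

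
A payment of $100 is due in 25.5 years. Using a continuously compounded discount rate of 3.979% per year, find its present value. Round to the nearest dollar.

P = A·e^(−rt) = 100·e^(−1.014645).
e^(−1.014645) ≈ 0.36253111, so P ≈ 36.2531.

$36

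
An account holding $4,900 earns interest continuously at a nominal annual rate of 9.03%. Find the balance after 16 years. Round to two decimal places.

$20,780.92

A = P·e^(rt) = 4,900·e^(0.0903·16) = 4,900·e^1.4448.
e^1.4448 ≈ 4.2410038572, so A ≈ 20,780.9189.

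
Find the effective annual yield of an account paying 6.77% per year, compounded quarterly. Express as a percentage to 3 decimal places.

6.944%

One year is 4 periods at 0.016925 each: (1 + 0.016925)^4 ≈ 1.069438.
EAR = 1.069438 − 1 ≈ 6.94382%.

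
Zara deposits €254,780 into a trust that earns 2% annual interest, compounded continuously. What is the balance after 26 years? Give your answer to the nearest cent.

€428,547.00

A = P·e^(rt) = 254,780·e^(0.02·26) = 254,780·e^0.52.
e^0.52 ≈ 1.6820276497, so A ≈ 428,547.0046.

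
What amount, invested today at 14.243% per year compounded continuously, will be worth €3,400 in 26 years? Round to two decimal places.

€83.79

P = A·e^(−rt) = 3,400·e^(−3.70318).
e^(−3.70318) ≈ 0.02464503053, so P ≈ 83.7931.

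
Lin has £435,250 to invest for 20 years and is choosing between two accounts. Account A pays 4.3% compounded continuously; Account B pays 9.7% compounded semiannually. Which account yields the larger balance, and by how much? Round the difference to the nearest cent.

A: e^(0.043·20) = e^0.86 ≈ 2.363160693706, so 435,250 × 2.363160693706 ≈ 1,028,565.6919.
B: (1 + 0.0485)^40 ≈ 6.648710023308, so 435,250 × 6.648710023308 ≈ 2,893,851.0376.
Difference ≈ 1,865,285.3457 in favor of B.

Account B, by £1,865,285.35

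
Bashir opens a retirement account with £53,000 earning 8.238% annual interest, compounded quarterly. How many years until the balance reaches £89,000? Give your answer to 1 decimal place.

We need (1 + 0.020595)^(4t) = 1.6792, so 4t = ln 1.6792 / ln 1.020595 ≈ 25.4268.
t ≈ 25.4268/4 = 6.3567 years.

6.4 years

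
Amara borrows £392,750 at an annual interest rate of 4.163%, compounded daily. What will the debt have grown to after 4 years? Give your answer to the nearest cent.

£463,906.85

Periodic rate = 4.163%/365 = 0.000114055; periods = 365·4 = 1460.
A = 392,750·(1 + 0.04163/365)^1460 ≈ 392,750·1.18117594349 ≈ 463,906.8518.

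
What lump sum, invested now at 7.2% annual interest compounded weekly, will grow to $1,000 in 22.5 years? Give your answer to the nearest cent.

$198.12

Growth factor = (1 + 0.072/52)^1170 ≈ 5.04743148.
P = 1,000/5.04743148 ≈ 198.1206.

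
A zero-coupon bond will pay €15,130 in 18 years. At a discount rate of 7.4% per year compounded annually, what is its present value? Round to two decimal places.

Annual rate = 7.4% = 0.074; 18 periods.
P = 15,130/(1 + 0.074)^18 ≈ 15,130/3.6147399967 ≈ 4,185.6399.

€4,185.64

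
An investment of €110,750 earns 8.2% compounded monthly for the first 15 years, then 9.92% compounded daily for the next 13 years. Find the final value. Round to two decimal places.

€1,369,932.49

After 15 years at 8.2%: 110,750 × 3.406946880037 ≈ 377,319.3670.
Then 13 years at 9.92%: 377,319.3670 × 3.630697532285 ≈ 1,369,932.4945.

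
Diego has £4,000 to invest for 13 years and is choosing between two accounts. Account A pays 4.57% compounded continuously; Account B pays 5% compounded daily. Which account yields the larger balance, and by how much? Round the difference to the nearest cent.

A: e^(0.0457·13) = e^0.5941 ≈ 1.811399951, so 4,000 × 1.811399951 ≈ 7,245.5998.
B: (1 + 0.05/365)^4745 ≈ 1.915455558, so 4,000 × 1.915455558 ≈ 7,661.8222.
Difference ≈ 416.2224 in favor of B.

Account B, by £416.22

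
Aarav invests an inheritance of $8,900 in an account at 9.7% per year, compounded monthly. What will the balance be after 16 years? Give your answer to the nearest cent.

$41,754.71

Growth factor = (1 + 0.097/12)^192 ≈ 4.6915402142.
A ≈ 8,900 × 4.6915402142 ≈ 41,754.7079.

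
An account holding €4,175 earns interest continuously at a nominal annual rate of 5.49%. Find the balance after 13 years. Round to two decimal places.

€8,523.39

A = P·e^(rt) = 4,175·e^(0.0549·13) = 4,175·e^0.7137.
e^0.7137 ≈ 2.041530966, so A ≈ 8,523.3918.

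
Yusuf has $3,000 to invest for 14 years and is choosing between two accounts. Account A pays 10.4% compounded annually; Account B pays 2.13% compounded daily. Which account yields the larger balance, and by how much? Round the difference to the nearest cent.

Account A, by $7,944.13

Account A growth factor: (1 + 0.104)^14 ≈ 3.9954622113; balance ≈ 11,986.3866.
Account B growth factor: (1 + 0.0213/365)^5110 ≈ 1.347419524; balance ≈ 4,042.2586.
Account A is larger by 7,944.1281.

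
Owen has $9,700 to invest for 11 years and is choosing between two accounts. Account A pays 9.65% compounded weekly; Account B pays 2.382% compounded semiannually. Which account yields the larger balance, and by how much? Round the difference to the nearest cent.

Account A, by $15,426.10

Account A growth factor: (1 + 0.0965/52)^572 ≈ 2.8878615131; balance ≈ 28,012.2567.
Account B growth factor: (1 + 0.01191)^22 ≈ 1.2975423177; balance ≈ 12,586.1605.
Account A is larger by 15,426.0962.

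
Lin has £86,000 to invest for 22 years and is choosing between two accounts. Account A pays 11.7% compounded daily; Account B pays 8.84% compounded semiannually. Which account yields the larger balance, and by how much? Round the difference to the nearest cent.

Account A, by £550,958.41

Account A growth factor: (1 + 0.117/365)^8030 ≈ 13.11278282934; balance ≈ 1,127,699.3233.
Account B growth factor: (1 + 0.0442)^44 ≈ 6.70628970348; balance ≈ 576,740.9145.
Account A is larger by 550,958.4088.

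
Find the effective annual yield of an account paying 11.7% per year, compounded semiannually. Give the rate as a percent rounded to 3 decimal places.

EAR = (1 + 11.7%/2)^2 − 1 = (1 + 0.0585)^2 − 1.
(1 + 0.0585)^2 ≈ 1.120422, so EAR ≈ 12.04223%.

12.042%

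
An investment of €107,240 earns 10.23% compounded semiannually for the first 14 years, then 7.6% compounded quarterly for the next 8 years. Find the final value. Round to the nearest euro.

€791,666

After 14 years at 10.23%: 107,240 × 4.04214091883 ≈ 433,479.1921.
Then 8 years at 7.6%: 433,479.1921 × 1.82630743942 ≈ 791,666.2734.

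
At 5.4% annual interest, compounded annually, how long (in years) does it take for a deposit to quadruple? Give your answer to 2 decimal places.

(1 + 0.054)^t = 4.
t = ln 4 / ln(1 + 0.054) ≈ 1.3863/0.0525925 ≈ 26.3592.

26.36 years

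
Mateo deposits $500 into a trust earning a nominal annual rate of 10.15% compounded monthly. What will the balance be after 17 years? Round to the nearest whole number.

Growth factor = (1 + 0.1015/12)^204 ≈ 5.574727644.
A ≈ 500 × 5.574727644 ≈ 2,787.3638.

$2,787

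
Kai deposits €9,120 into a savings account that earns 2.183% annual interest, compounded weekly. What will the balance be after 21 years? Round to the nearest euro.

Periodic rate = 2.183%/52 = 0.000419808; periods = 52·21 = 1092.
A = 9,120·(1 + 0.02183/52)^1092 ≈ 9,120·1.5814367997 ≈ 14,422.7036.

€14,423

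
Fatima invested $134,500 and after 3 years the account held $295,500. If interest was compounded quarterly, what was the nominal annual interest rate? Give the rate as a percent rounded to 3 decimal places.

The 12-period growth factor is 295,500/134,500 = 2.19703.
r/4 = 2.19703^(1/12) − 1 ≈ 0.067791, so r ≈ 4·0.067791 = 27.11641%.

27.116%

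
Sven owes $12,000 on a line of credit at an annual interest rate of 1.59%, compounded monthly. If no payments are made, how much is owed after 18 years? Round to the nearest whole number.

$15,973

Growth factor = (1 + 0.001325)^216 ≈ 1.3311065114.
A ≈ 12,000 × 1.3311065114 ≈ 15,973.2781.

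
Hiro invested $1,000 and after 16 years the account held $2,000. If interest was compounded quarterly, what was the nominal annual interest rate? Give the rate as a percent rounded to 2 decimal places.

The 64-period growth factor is 2,000/1,000 = 2.
r/4 = 2^(1/64) − 1 ≈ 0.0108893, so r ≈ 4·0.0108893 = 4.35571%.

4.36%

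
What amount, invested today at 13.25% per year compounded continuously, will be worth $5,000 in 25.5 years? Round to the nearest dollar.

P = A·e^(−rt) = 5,000·e^(−3.37875).
e^(−3.37875) ≈ 0.03409004066, so P ≈ 170.4502.

$170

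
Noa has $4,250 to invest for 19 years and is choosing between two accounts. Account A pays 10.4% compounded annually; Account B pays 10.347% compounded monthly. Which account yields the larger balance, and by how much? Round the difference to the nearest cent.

A: (1 + 0.104)^19 ≈ 6.5525809437, so 4,250 × 6.5525809437 ≈ 27,848.4690.
B: (1 + 0.0086225)^228 ≈ 7.0816206865, so 4,250 × 7.0816206865 ≈ 30,096.8879.
Difference ≈ 2,248.4189 in favor of B.

Account B, by $2,248.42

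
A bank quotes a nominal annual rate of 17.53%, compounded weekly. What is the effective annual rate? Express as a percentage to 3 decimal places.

EAR = (1 + 17.53%/52)^52 − 1 = (1 + 0.00337115)^52 − 1.
(1 + 0.00337115)^52 ≈ 1.191252, so EAR ≈ 19.12524%.

19.125%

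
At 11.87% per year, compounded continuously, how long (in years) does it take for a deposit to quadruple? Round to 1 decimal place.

11.7 years

e^(0.1187t) = 4, so 0.1187t = ln 4 ≈ 1.3863.
t ≈ 1.3863/0.1187 ≈ 11.6790.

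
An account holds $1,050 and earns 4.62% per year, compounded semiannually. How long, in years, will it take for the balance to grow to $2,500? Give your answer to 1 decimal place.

(1 + 0.0231)^(2t) = 2,500/1,050 = 2.381.
2t·ln(1 + 0.0231) = ln(2.381); 2t = 0.8675/0.0228372 ≈ 37.9862.
t ≈ 18.9931 years.

19.0 years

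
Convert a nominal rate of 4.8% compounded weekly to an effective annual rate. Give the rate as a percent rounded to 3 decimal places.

One year is 52 periods at 0.000923077 each: (1 + 0.000923077)^52 ≈ 1.049147.
EAR = 1.049147 − 1 ≈ 4.91474%.

4.915%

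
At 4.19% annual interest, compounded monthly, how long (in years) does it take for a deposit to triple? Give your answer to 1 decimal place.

26.3 years

(1 + 0.00349167)^(12t) = 3.
12t = ln 3 / ln(1 + 0.00349167) ≈ 1.0986/0.00348558 ≈ 315.1874.
t ≈ 26.2656.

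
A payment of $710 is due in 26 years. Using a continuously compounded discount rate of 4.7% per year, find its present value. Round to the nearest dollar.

P = A·e^(−rt) = 710·e^(−1.222).
e^(−1.222) ≈ 0.294640297, so P ≈ 209.1946.

$209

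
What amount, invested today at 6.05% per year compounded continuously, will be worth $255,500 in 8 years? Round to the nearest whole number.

P = A·e^(−rt) = 255,500·e^(−0.484).
e^(−0.484) ≈ 0.616313201912, so P ≈ 157,468.0231.

$157,468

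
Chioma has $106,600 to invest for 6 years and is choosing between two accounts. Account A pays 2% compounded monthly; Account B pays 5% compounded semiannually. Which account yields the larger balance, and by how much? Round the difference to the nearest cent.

Account B, by $23,185.99

A: (1 + 0.02/12)^72 ≈ 1.12738423264, so 106,600 × 1.12738423264 ≈ 120,179.1592.
B: (1 + 0.025)^12 ≈ 1.34488882425, so 106,600 × 1.34488882425 ≈ 143,365.1487.
Difference ≈ 23,185.9895 in favor of B.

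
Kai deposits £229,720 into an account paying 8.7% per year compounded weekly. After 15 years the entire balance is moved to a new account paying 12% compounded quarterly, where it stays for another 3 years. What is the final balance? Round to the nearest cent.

£1,206,496.92

Phase 1: 229,720·(1 + 0.087/52)^780 ≈ 846,212.6687.
Phase 2: 846,212.6687·(1 + 0.03)^12 ≈ 1,206,496.9249.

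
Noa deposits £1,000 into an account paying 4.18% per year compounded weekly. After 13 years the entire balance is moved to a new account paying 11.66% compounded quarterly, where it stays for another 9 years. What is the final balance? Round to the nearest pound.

After 13 years at 4.18%: 1,000 × 1.721475397 ≈ 1,721.4754.
Then 9 years at 11.66%: 1,721.4754 × 2.813406081 ≈ 4,843.2093.

£4,843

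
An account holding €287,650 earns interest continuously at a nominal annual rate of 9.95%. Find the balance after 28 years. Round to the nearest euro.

€4,664,540

A = P·e^(rt) = 287,650·e^(0.0995·28) = 287,650·e^2.786.
e^2.786 ≈ 16.21602579725, so A ≈ 4,664,539.8206.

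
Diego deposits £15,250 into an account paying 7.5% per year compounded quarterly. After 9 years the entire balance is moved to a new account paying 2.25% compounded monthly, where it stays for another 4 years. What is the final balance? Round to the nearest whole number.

£32,565

Phase 1: 15,250·(1 + 0.01875)^36 ≈ 29,764.8862.
Phase 2: 29,764.8862·(1 + 0.001875)^48 ≈ 32,565.2287.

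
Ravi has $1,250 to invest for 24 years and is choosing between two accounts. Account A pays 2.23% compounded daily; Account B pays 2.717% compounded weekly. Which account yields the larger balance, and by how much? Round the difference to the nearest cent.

Account B, by $264.30

A: (1 + 0.0223/365)^8760 ≈ 1.707761846, so 1,250 × 1.707761846 ≈ 2,134.7023.
B: (1 + 0.0005225)^1248 ≈ 1.919202439, so 1,250 × 1.919202439 ≈ 2,399.0030.
Difference ≈ 264.3007 in favor of B.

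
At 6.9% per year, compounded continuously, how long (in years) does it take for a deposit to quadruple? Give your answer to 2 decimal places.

e^(0.069t) = 4, so 0.069t = ln 4 ≈ 1.3863.
t ≈ 1.3863/0.069 ≈ 20.0912.

20.09 years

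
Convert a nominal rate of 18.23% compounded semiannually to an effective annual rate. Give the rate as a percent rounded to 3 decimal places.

19.061%

EAR = (1 + 18.23%/2)^2 − 1 = (1 + 0.09115)^2 − 1.
(1 + 0.09115)^2 ≈ 1.190608, so EAR ≈ 19.06083%.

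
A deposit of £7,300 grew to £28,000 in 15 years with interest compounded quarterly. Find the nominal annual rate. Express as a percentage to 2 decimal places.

(1 + r/4)^60 = 28,000/7,300 = 3.83562.
1 + r/4 = 3.83562^(1/60) ≈ 1.022658, so r/4 ≈ 0.0226584.
r ≈ 4·0.0226584 = 9.06336%.

9.06%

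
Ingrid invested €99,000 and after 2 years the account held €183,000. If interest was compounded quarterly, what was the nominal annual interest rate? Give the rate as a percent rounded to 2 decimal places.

31.93%

(1 + r/4)^8 = 183,000/99,000 = 1.84848.
1 + r/4 = 1.84848^(1/8) ≈ 1.079822, so r/4 ≈ 0.0798215.
r ≈ 4·0.0798215 = 31.92862%.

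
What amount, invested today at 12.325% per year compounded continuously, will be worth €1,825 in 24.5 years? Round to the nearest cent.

P = A·e^(−rt) = 1,825·e^(−3.019625).
e^(−3.019625) ≈ 0.04881952225, so P ≈ 89.0956.

€89.10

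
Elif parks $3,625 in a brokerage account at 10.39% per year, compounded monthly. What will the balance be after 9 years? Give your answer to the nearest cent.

$9,197.48

Growth factor = (1 + 0.1039/12)^108 ≈ 2.537235272.
A ≈ 3,625 × 2.537235272 ≈ 9,197.4779.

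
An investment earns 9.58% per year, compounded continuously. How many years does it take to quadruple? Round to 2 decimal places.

e^(0.0958t) = 4, so 0.0958t = ln 4 ≈ 1.3863.
t ≈ 1.3863/0.0958 ≈ 14.4707.

14.47 years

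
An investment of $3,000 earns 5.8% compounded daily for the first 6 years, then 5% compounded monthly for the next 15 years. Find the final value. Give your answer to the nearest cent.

After 6 years at 5.8%: 3,000 × 1.416193097 ≈ 4,248.5793.
Then 15 years at 5%: 4,248.5793 × 2.113703932 ≈ 8,980.2388.

$8,980.24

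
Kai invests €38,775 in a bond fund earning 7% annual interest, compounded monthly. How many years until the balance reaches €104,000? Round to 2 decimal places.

14.14 years

(1 + 0.00583333)^(12t) = 104,000/38,775 = 2.6821.
12t·ln(1 + 0.00583333) = ln(2.6821); 12t = 0.98662/0.00581639 ≈ 169.6269.
t ≈ 14.1356 years.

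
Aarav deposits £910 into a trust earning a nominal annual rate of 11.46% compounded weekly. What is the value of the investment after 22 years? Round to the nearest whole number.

£11,292

Periodic rate = 11.46%/52 = 0.00220385; periods = 52·22 = 1144.
A = 910·(1 + 0.1146/52)^1144 ≈ 910·12.409048281 ≈ 11,292.2339.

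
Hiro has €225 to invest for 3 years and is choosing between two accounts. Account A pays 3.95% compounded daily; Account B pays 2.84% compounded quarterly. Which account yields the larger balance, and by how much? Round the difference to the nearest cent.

A: (1 + 0.0395/365)^1095 ≈ 1.12579966, so 225 × 1.12579966 ≈ 253.3049.
B: (1 + 0.0071)^12 ≈ 1.08860707, so 225 × 1.08860707 ≈ 244.9366.
Difference ≈ 8.3683 in favor of A.

Account A, by €8.37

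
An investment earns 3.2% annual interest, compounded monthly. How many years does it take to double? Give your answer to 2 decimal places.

21.69 years

(1 + 0.00266667)^(12t) = 2.
12t = ln 2 / ln(1 + 0.00266667) ≈ 0.69315/0.00266312 ≈ 260.2766.
t ≈ 21.6897.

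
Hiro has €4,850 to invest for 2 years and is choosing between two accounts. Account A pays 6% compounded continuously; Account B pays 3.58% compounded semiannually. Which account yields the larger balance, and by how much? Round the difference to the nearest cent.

Account A, by €261.66

A: e^(0.06·2) = e^0.12 ≈ 1.127496852, so 4,850 × 1.127496852 ≈ 5,468.3597.
B: (1 + 0.0179)^4 ≈ 1.073545504, so 4,850 × 1.073545504 ≈ 5,206.6957.
Difference ≈ 261.6640 in favor of A.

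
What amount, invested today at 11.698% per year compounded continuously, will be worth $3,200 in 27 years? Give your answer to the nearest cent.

$135.97

P = A·e^(−rt) = 3,200·e^(−3.15846).
e^(−3.15846) ≈ 0.04249112706, so P ≈ 135.9716.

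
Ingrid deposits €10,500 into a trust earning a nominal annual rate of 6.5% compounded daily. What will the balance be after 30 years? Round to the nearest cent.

€73,788.41

Growth factor = (1 + 0.065/365)^10950 ≈ 7.0274674394.
A ≈ 10,500 × 7.0274674394 ≈ 73,788.4081.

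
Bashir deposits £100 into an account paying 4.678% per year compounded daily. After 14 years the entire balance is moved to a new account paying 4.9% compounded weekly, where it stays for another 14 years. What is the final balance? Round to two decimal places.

Phase 1: 100·(1 + 0.04678/365)^5110 ≈ 192.4908.
Phase 2: 192.4908·(1 + 0.049/52)^728 ≈ 382.1164.

£382.12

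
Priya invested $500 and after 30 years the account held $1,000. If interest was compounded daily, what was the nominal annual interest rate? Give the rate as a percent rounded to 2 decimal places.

2.31%

The 10950-period growth factor is 1,000/500 = 2.
r/365 = 2^(1/10950) − 1 ≈ 0.0000633031, so r ≈ 365·0.0000633031 = 2.31056%.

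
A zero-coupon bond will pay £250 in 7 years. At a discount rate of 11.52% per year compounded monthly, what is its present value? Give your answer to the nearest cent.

Periodic rate = 11.52%/12 = 0.0096; 84 periods.
P = 250/(1 + 0.0096)^84 ≈ 250/2.23123195 ≈ 112.0457.

£112.05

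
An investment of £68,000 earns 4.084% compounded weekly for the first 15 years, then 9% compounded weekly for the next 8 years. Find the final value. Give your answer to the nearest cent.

£257,557.99

After 15 years at 4.084%: 68,000 × 1.8447791392 ≈ 125,444.9815.
Then 8 years at 9%: 125,444.9815 × 2.0531550136 ≈ 257,557.9926.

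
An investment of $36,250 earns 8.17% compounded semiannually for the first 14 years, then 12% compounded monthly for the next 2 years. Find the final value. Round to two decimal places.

$141,217.68

Phase 1: 36,250·(1 + 0.04085)^28 ≈ 111,218.2646.
Phase 2: 111,218.2646·(1 + 0.01)^24 ≈ 141,217.6841.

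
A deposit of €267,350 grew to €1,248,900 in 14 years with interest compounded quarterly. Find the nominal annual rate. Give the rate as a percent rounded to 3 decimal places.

11.163%

(1 + r/4)^56 = 1,248,900/267,350 = 4.6714.
1 + r/4 = 4.6714^(1/56) ≈ 1.027908, so r/4 ≈ 0.0279084.
r ≈ 4·0.0279084 = 11.16336%.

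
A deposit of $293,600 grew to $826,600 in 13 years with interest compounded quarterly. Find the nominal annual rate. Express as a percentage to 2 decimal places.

(1 + r/4)^52 = 826,600/293,600 = 2.8154.
1 + r/4 = 2.8154^(1/52) ≈ 1.020105, so r/4 ≈ 0.0201053.
r ≈ 4·0.0201053 = 8.04210%.

8.04%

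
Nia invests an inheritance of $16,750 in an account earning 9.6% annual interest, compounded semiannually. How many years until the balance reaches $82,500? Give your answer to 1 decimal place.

(1 + 0.048)^(2t) = 82,500/16,750 = 4.9254.
2t·ln(1 + 0.048) = ln(4.9254); 2t = 1.5944/0.0468836 ≈ 34.0076.
t ≈ 17.0038 years.

17.0 years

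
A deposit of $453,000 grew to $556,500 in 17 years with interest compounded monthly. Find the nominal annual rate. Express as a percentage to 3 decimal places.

1.211%

The 204-period growth factor is 556,500/453,000 = 1.22848.
r/12 = 1.22848^(1/204) − 1 ≈ 0.00100921, so r ≈ 12·0.00100921 = 1.21105%.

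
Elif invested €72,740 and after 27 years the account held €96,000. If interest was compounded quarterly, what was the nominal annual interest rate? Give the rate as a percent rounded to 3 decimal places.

1.029%

The 108-period growth factor is 96,000/72,740 = 1.31977.
r/4 = 1.31977^(1/108) − 1 ≈ 0.00257235, so r ≈ 4·0.00257235 = 1.02894%.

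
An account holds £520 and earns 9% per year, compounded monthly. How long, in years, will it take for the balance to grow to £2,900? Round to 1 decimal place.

19.2 years

We need (1 + 0.0075)^(12t) = 5.5769, so 12t = ln 5.5769 / ln 1.0075 ≈ 230.0099.
t ≈ 230.0099/12 = 19.1675 years.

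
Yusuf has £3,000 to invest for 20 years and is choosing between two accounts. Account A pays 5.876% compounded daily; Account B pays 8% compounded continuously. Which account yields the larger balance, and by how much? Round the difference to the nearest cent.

A: (1 + 0.05876/365)^7300 ≈ 3.238484309, so 3,000 × 3.238484309 ≈ 9,715.4529.
B: e^(0.08·20) = e^1.6 ≈ 4.9530324244, so 3,000 × 4.9530324244 ≈ 14,859.0973.
Difference ≈ 5,143.6443 in favor of B.

Account B, by £5,143.64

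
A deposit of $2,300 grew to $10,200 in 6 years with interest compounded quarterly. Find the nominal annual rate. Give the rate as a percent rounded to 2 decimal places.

25.61%

(1 + r/4)^24 = 10,200/2,300 = 4.43478.
1 + r/4 = 4.43478^(1/24) ≈ 1.064028, so r/4 ≈ 0.0640279.
r ≈ 4·0.0640279 = 25.61116%.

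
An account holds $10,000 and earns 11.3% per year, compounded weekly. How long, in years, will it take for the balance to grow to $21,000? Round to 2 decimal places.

We need (1 + 0.00217308)^(52t) = 2.1, so 52t = ln 2.1 / ln 1.002173 ≈ 341.7933.
t ≈ 341.7933/52 = 6.5729 years.

6.57 years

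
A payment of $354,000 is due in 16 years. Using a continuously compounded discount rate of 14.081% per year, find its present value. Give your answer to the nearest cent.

P = A·e^(−rt) = 354,000·e^(−2.25296).
e^(−2.25296) ≈ 0.105087704135, so P ≈ 37,201.0473.

$37,201.05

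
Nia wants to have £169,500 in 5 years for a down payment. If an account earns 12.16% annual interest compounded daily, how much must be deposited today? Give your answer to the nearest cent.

Growth factor = (1 + 0.1216/365)^1825 ≈ 1.83656824267.
P = 169,500/1.83656824267 ≈ 92,291.6971.

£92,291.70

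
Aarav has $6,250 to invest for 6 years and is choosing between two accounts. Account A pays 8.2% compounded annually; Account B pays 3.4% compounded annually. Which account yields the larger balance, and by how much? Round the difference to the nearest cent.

Account A, by $2,390.26

Account A growth factor: (1 + 0.082)^6 ≈ 1.604588091; balance ≈ 10,028.6756.
Account B growth factor: (1 + 0.034)^6 ≈ 1.222146399; balance ≈ 7,638.4150.
Account A is larger by 2,390.2606.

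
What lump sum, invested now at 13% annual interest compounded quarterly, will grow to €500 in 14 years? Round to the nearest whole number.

Growth factor = (1 + 0.0325)^56 ≈ 5.9957481.
P = 500/5.9957481 ≈ 83.3924.

€83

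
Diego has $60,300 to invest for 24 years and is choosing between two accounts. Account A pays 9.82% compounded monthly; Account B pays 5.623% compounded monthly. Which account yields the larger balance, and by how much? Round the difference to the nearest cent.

Account A, by $398,758.17

Account A growth factor: (1 + 0.0982/12)^288 ≈ 10.4563458078; balance ≈ 630,517.6522.
Account B growth factor: (1 + 0.05623/12)^288 ≈ 3.8434408869; balance ≈ 231,759.4855.
Account A is larger by 398,758.1667.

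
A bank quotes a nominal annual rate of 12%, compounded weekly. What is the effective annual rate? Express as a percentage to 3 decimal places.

One year is 52 periods at 0.00230769 each: (1 + 0.00230769)^52 ≈ 1.127341.
EAR = 1.127341 − 1 ≈ 12.73410%.

12.734%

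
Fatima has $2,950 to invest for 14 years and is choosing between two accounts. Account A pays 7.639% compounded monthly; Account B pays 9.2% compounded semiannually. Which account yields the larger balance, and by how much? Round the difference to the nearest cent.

A: (1 + 0.07639/12)^168 ≈ 2.903945633, so 2,950 × 2.903945633 ≈ 8,566.6396.
B: (1 + 0.046)^28 ≈ 3.5227933421, so 2,950 × 3.5227933421 ≈ 10,392.2404.
Difference ≈ 1,825.6007 in favor of B.

Account B, by $1,825.60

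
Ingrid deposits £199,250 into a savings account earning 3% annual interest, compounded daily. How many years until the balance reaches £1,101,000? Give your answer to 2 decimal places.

56.98 years

(1 + 0.0000821918)^(365t) = 1,101,000/199,250 = 5.5257.
365t·ln(1 + 0.0000821918) = ln(5.5257); 365t = 1.7094/8.21884e-05 ≈ 20798.7228.
t ≈ 56.9828 years.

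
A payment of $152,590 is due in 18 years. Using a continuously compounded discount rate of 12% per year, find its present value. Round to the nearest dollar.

$17,597

P = A·e^(−rt) = 152,590·e^(−2.16).
e^(−2.16) ≈ 0.115325121038, so P ≈ 17,597.4602.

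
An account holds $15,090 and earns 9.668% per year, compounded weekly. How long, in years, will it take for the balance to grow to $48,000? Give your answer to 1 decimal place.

12.0 years

(1 + 0.00185923)^(52t) = 48,000/15,090 = 3.1809.
52t·ln(1 + 0.00185923) = ln(3.1809); 52t = 1.1572/0.0018575 ≈ 622.9695.
t ≈ 11.9802 years.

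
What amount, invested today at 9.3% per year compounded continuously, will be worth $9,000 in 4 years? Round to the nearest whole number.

$6,204

P = A·e^(−rt) = 9,000·e^(−0.372).
e^(−0.372) ≈ 0.6893542425, so P ≈ 6,204.1882.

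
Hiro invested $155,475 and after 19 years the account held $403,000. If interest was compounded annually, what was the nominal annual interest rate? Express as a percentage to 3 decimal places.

5.141%

The 19-period growth factor is 403,000/155,475 = 2.59206.
r = 2.59206^(1/19) − 1 ≈ 0.0514068, i.e. 5.14068%.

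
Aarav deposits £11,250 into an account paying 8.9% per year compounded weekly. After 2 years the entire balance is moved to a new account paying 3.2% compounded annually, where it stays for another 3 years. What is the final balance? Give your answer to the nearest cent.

After 2 years at 8.9%: 11,250 × 1.1946435384 ≈ 13,439.7398.
Then 3 years at 3.2%: 13,439.7398 × 1.099104768 ≈ 14,771.6821.

£14,771.68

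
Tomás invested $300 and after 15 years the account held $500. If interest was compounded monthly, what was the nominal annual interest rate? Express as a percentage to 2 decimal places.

3.41%

The 180-period growth factor is 500/300 = 1.66667.
r/12 = 1.66667^(1/180) − 1 ≈ 0.00284195, so r ≈ 12·0.00284195 = 3.41034%.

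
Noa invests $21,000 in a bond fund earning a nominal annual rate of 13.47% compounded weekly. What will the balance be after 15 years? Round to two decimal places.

$157,970.77

Periodic rate = 13.47%/52 = 0.00259038; periods = 52·15 = 780.
A = 21,000·(1 + 0.1347/52)^780 ≈ 21,000·7.52241759075 ≈ 157,970.7694.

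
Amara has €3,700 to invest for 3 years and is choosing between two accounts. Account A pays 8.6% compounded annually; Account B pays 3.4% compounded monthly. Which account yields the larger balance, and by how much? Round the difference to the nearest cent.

Account A, by €642.32

A: (1 + 0.086)^3 ≈ 1.280824056, so 3,700 × 1.280824056 ≈ 4,739.0490.
B: (1 + 0.034/12)^36 ≈ 1.107223768, so 3,700 × 1.107223768 ≈ 4,096.7279.
Difference ≈ 642.3211 in favor of A.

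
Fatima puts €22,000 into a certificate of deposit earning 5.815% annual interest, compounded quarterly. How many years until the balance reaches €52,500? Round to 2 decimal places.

We need (1 + 0.0145375)^(4t) = 2.3864, so 4t = ln 2.3864 / ln 1.014538 ≈ 60.2633.
t ≈ 60.2633/4 = 15.0658 years.

15.07 years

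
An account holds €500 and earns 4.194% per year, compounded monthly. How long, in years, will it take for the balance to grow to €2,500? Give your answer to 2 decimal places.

38.44 years

(1 + 0.003495)^(12t) = 2,500/500 = 5.
12t·ln(1 + 0.003495) = ln(5); 12t = 1.6094/0.00348891 ≈ 461.3015.
t ≈ 38.4418 years.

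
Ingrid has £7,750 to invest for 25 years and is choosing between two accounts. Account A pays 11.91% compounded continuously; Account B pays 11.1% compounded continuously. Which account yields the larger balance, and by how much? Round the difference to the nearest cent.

A: e^(0.1191·25) = e^2.9775 ≈ 19.6386585763, so 7,750 × 19.6386585763 ≈ 152,199.6040.
B: e^(0.111·25) = e^2.775 ≈ 16.0386269957, so 7,750 × 16.0386269957 ≈ 124,299.3592.
Difference ≈ 27,900.2448 in favor of A.

Account A, by £27,900.24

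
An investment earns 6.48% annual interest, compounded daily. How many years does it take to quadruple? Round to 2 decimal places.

21.40 years

(1 + 0.000177534)^(365t) = 4.
365t = ln 4 / ln(1 + 0.000177534) ≈ 1.3863/0.000177518 ≈ 7809.2956.
t ≈ 21.3953.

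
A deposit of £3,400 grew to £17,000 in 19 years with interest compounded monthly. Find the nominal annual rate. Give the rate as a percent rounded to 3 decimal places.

The 228-period growth factor is 17,000/3,400 = 5.
r/12 = 5^(1/228) − 1 ≈ 0.00708391, so r ≈ 12·0.00708391 = 8.50069%.

8.501%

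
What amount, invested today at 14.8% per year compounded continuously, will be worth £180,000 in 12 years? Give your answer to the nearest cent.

£30,476.53

P = A·e^(−rt) = 180,000·e^(−1.776).
e^(−1.776) ≈ 0.169314050763, so P ≈ 30,476.5291.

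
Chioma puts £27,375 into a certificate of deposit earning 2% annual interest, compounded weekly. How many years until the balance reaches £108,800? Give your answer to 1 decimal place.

69.0 years

(1 + 0.000384615)^(52t) = 108,800/27,375 = 3.9744.
52t·ln(1 + 0.000384615) = ln(3.9744); 52t = 1.3799/0.000384541 ≈ 3588.3809.
t ≈ 69.0073 years.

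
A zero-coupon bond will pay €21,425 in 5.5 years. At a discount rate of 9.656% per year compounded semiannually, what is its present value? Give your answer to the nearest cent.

€12,754.71

Growth factor = (1 + 0.04828)^11 ≈ 1.6797718551.
P = 21,425/1.6797718551 ≈ 12,754.7083.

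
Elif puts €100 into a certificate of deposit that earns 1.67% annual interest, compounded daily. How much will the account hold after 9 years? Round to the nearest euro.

€116

Growth factor = (1 + 0.0167/365)^3285 ≈ 1.16217885.
A ≈ 100 × 1.16217885 ≈ 116.2179.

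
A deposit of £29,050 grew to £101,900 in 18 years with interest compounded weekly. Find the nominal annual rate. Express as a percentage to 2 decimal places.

(1 + r/52)^936 = 101,900/29,050 = 3.50775.
1 + r/52 = 3.50775^(1/936) ≈ 1.001342, so r/52 ≈ 0.00134168.
r ≈ 52·0.00134168 = 6.97675%.

6.98%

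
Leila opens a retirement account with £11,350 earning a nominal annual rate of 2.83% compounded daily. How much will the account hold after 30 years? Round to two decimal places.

Periodic rate = 2.83%/365 = 0.0000775342; periods = 365·30 = 10950.
A = 11,350·(1 + 0.0283/365)^10950 ≈ 11,350·2.3372314512 ≈ 26,527.5770.

£26,527.58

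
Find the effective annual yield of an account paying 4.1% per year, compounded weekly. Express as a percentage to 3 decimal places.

EAR = (1 + 4.1%/52)^52 − 1 = (1 + 0.000788462)^52 − 1.
(1 + 0.000788462)^52 ≈ 1.041835, so EAR ≈ 4.18353%.

4.184%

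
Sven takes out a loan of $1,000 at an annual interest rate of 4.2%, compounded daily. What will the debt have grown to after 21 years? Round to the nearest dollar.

$2,416

Growth factor = (1 + 0.042/365)^7665 ≈ 2.415603757.
A ≈ 1,000 × 2.415603757 ≈ 2,415.6038.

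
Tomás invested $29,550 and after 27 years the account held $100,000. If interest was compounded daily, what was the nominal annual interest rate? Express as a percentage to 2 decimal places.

4.52%

The 9855-period growth factor is 100,000/29,550 = 3.38409.
r/365 = 3.38409^(1/9855) − 1 ≈ 0.00012371, so r ≈ 365·0.00012371 = 4.51541%.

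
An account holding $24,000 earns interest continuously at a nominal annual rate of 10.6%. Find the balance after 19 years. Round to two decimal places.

A = P·e^(rt) = 24,000·e^(0.106·19) = 24,000·e^2.014.
e^2.014 ≈ 7.49323040294, so A ≈ 179,837.5297.

$179,837.53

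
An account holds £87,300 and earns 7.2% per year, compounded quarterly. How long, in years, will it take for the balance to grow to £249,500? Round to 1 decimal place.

14.7 years

We need (1 + 0.018)^(4t) = 2.858, so 4t = ln 2.858 / ln 1.018 ≈ 58.8629.
t ≈ 58.8629/4 = 14.7157 years.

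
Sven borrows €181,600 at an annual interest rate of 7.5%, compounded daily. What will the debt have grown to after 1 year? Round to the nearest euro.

Periodic rate = 7.5%/365 = 0.000205479; periods = 365·1 = 365.
A = 181,600·(1 + 0.075/365)^365 ≈ 181,600·1.07787584644 ≈ 195,742.2537.

€195,742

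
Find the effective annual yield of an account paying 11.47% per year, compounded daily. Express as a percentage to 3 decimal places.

12.152%

EAR = (1 + 11.47%/365)^365 − 1 = (1 + 0.000314247)^365 − 1.
(1 + 0.000314247)^365 ≈ 1.121517, so EAR ≈ 12.15167%.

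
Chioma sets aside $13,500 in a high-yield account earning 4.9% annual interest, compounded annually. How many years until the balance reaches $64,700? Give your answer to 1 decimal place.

(1 + 0.049)^t = 64,700/13,500 = 4.7926.
t·ln(1 + 0.049) = ln(4.7926); t = 1.5671/0.0478373 ≈ 32.7583.

32.8 years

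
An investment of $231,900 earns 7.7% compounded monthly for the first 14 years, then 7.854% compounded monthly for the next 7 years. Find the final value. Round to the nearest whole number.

$1,174,797

Phase 1: 231,900·(1 + 0.077/12)^168 ≈ 679,163.8337.
Phase 2: 679,163.8337·(1 + 0.006545)^84 ≈ 1,174,797.4657.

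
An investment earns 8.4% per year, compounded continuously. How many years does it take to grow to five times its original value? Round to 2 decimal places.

19.16 years

e^(0.084t) = 5, so 0.084t = ln 5 ≈ 1.6094.
t ≈ 1.6094/0.084 ≈ 19.1600.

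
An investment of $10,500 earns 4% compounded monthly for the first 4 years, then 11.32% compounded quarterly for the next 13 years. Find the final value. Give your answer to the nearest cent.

$52,576.58

After 4 years at 4%: 10,500 × 1.17319867 ≈ 12,318.5860.
Then 13 years at 11.32%: 12,318.5860 × 4.2680692946 ≈ 52,576.5788.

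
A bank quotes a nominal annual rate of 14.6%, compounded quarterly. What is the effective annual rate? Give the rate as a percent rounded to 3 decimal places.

15.419%

EAR = (1 + 14.6%/4)^4 − 1 = (1 + 0.0365)^4 − 1.
(1 + 0.0365)^4 ≈ 1.15419, so EAR ≈ 15.41898%.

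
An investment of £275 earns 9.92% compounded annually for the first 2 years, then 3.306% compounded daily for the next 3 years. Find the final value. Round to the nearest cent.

£366.91

After 2 years at 9.92%: 275 × 1.20824064 ≈ 332.2662.
Then 3 years at 3.306%: 332.2662 × 1.10426009 ≈ 366.9083.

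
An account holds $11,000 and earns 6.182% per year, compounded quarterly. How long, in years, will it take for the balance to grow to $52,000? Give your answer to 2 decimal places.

25.32 years

(1 + 0.015455)^(4t) = 52,000/11,000 = 4.7273.
4t·ln(1 + 0.015455) = ln(4.7273); 4t = 1.5533/0.0153368 ≈ 101.2825.
t ≈ 25.3206 years.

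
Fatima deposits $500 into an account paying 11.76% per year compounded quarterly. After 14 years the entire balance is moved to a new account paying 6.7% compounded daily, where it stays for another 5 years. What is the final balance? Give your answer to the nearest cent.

$3,541.27

After 14 years at 11.76%: 500 × 5.066559873 ≈ 2,533.2799.
Then 5 years at 6.7%: 2,533.2799 × 1.397897409 ≈ 3,541.2655.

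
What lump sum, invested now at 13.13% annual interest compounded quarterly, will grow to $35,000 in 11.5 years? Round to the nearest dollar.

$7,922

Growth factor = (1 + 0.032825)^46 ≈ 4.4180448198.
P = 35,000/4.4180448198 ≈ 7,922.0563.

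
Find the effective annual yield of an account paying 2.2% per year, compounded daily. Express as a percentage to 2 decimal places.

EAR = (1 + 2.2%/365)^365 − 1 = (1 + 0.000060274)^365 − 1.
(1 + 0.000060274)^365 ≈ 1.022243, so EAR ≈ 2.22431%.

2.22%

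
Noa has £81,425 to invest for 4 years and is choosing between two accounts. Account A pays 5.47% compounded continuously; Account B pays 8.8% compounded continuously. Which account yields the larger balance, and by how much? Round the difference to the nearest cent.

Account B, by £14,438.78

Account A growth factor: e^(0.0547·4) = e^0.2188 ≈ 1.24458233533; balance ≈ 101,340.1167.
Account B growth factor: e^(0.088·4) = e^0.352 ≈ 1.42190852372; balance ≈ 115,778.9015.
Account B is larger by 14,438.7849.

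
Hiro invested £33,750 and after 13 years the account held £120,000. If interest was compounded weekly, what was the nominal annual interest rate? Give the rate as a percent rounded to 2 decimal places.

9.77%

The 676-period growth factor is 120,000/33,750 = 3.55556.
r/52 = 3.55556^(1/676) − 1 ≈ 0.00187826, so r ≈ 52·0.00187826 = 9.76694%.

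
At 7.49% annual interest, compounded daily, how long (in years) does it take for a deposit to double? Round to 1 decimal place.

(1 + 0.000205205)^(365t) = 2.
365t = ln 2 / ln(1 + 0.000205205) ≈ 0.69315/0.000205184 ≈ 3378.1666.
t ≈ 9.2553.

9.3 years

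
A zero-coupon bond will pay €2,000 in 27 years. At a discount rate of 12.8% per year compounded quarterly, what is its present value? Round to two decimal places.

€66.62

Growth factor = (1 + 0.032)^108 ≈ 30.01976633.
P = 2,000/30.01976633 ≈ 66.6228.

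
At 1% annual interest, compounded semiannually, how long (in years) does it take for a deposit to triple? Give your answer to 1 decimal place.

(1 + 0.005)^(2t) = 3.
2t = ln 3 / ln(1 + 0.005) ≈ 1.0986/0.00498754 ≈ 220.2713.
t ≈ 110.1357.

110.1 years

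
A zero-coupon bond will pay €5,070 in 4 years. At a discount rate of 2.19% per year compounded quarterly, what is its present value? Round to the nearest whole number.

€4,646

Periodic rate = 2.19%/4 = 0.005475; 16 periods.
P = 5,070/(1 + 0.005475)^16 ≈ 5,070/1.091290637 ≈ 4,645.8751.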